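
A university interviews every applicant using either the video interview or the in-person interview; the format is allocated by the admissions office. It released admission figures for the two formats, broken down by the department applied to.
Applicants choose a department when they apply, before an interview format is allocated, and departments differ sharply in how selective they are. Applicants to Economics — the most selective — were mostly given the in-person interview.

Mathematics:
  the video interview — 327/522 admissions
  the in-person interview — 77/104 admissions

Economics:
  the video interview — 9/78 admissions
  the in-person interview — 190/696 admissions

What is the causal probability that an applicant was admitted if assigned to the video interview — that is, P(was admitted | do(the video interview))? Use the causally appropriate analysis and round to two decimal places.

0.34

The imbalance in department arose from how applicants were allocated, not from anything the interview format did; and department independently affects the outcome. The pooled gap is confounded — condition on department.
Standardising the video interview to the population department mix: 0.447·327/522 + 0.553·9/78 = 0.344.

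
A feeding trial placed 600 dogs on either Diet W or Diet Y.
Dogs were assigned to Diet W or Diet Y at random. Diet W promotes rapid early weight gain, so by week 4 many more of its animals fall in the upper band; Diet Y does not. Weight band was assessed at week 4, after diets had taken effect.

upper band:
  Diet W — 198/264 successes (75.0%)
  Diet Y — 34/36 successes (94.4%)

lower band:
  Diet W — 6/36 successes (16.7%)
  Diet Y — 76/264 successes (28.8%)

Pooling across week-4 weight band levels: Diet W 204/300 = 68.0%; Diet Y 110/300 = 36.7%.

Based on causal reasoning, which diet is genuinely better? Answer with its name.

Diet W

Within every week-4 weight band level Diet Y has the higher rate, yet pooled Diet W does — Simpson's reversal.
Week-4 weight band is downstream of the diet. One should not condition on a consequence of treatment, so the overall rates are the right comparison.
Pooled: Diet W 68.0% vs Diet Y 36.7%; Diet W is higher overall.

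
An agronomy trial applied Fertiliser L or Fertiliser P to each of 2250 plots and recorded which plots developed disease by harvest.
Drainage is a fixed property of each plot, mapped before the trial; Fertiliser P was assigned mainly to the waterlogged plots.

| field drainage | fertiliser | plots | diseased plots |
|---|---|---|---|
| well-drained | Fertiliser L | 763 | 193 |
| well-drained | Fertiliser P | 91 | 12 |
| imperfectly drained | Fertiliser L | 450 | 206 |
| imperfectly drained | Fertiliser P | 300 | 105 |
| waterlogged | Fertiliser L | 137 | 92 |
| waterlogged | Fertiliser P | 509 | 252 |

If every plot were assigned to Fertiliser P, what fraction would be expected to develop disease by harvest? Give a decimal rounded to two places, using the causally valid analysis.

Field drainage satisfies the back-door criterion: it is not a descendant of the fertiliser, and it blocks the spurious path from fertiliser to outcome. Adjusting for it (i.e., using the within-field drainage rates) gives the causal effect.
Standardising Fertiliser P to the population field drainage mix: 0.380·12/91 + 0.333·105/300 + 0.287·252/509 = 0.309.

0.31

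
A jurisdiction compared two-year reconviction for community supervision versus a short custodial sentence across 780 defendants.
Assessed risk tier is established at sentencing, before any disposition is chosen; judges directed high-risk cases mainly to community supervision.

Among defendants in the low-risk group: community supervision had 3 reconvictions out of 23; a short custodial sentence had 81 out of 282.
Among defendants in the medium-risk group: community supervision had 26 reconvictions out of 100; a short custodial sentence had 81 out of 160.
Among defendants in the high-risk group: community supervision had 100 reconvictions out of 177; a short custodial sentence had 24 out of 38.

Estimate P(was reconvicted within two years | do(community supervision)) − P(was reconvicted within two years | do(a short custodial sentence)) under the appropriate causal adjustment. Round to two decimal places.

Assessed risk tier satisfies the back-door criterion: it is not a descendant of the disposition, and it blocks the spurious path from disposition to outcome. Adjusting for it (i.e., using the within-assessed risk tier rates) gives the causal effect.
Adjusting over the population distribution of assessed risk tier: 0.391·(0.130−0.287) + 0.333·(0.260−0.506) + 0.276·(0.565−0.632) = -0.162.

-0.16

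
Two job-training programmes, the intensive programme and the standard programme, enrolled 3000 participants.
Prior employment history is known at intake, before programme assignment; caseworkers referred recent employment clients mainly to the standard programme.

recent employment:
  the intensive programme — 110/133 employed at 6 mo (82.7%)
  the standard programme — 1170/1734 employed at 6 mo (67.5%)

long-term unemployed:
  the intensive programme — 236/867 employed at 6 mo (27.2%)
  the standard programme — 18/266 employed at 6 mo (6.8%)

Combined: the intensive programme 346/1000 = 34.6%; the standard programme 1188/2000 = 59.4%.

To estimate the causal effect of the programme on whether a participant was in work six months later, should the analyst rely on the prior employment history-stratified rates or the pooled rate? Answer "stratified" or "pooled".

Since prior employment history is a pre-existing factor (not a product of the programme) and it affects the outcome on its own, it is a confounder. The stratified rates, not the pooled rate, identify the causal effect.
Within each level — recent employment: 82.7% vs 67.5%; long-term unemployed: 27.2% vs 6.8% — the intensive programme is higher every time.

stratified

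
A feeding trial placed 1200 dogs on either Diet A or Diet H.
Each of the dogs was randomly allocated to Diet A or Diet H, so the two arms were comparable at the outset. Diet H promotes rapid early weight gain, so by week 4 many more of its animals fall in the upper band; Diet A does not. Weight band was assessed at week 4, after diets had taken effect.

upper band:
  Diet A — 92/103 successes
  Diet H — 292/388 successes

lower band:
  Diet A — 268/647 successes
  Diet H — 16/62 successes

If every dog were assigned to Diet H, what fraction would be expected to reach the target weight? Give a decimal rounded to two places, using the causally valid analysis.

0.68

Week-4 weight band is downstream of the diet. One should not condition on a consequence of treatment, so the overall rates are the right comparison.
So P(outcome | do(Diet H)) is just the pooled rate for Diet H: 308/450 = 0.684.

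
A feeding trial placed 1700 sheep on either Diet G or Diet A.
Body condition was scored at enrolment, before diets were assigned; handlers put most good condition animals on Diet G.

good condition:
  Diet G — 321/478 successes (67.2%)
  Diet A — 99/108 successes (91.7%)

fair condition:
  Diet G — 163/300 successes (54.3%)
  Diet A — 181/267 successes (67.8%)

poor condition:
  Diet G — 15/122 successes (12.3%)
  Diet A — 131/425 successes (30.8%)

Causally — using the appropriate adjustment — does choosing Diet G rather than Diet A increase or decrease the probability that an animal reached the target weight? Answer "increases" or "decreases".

decreases

Diet A is higher inside every starting body condition stratum but Diet G is higher in aggregate. Whether to stratify depends on how starting body condition relates to the diet.
Nothing the diet does changes starting body condition; the imbalance is an allocation artefact. With starting body condition also predicting the outcome, the pooled figure is confounded, and the within-stratum comparison is the causal one.
Within each level — good condition: 67.2% vs 91.7%; fair condition: 54.3% vs 67.8%; poor condition: 12.3% vs 30.8% — Diet A is higher every time.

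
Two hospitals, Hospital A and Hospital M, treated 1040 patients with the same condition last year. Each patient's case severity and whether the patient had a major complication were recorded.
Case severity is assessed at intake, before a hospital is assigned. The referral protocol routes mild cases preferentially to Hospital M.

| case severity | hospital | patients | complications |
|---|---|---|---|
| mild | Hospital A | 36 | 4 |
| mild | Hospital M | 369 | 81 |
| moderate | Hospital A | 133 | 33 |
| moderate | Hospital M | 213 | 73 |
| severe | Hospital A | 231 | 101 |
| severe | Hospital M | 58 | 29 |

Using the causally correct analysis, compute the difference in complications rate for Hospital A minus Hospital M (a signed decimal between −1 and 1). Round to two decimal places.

-0.09

The stratified and pooled comparisons disagree (Hospital A wins within each case severity; Hospital M wins overall), so the answer turns on the causal role of case severity.
Case severity is set before the hospital has any effect — it is not caused by the hospital — and it independently drives the outcome. That makes it a confounder, so the causal comparison is within case severity levels.
Adjusting over the population distribution of case severity: 0.389·(0.111−0.220) + 0.333·(0.248−0.343) + 0.278·(0.437−0.500) = -0.091.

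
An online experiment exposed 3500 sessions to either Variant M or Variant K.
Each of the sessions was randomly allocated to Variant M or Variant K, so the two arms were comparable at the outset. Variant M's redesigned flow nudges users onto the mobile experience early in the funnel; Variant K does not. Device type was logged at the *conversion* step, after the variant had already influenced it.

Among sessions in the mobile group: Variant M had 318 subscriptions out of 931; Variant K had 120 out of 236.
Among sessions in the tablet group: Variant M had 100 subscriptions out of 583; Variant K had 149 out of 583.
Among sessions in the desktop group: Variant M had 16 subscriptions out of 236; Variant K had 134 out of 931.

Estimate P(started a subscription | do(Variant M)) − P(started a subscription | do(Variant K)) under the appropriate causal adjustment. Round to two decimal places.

Within every device type level Variant K has the higher rate, yet pooled Variant M does — Simpson's reversal.
The distribution of device type is itself part of what the variant does — it is an intermediate outcome. Holding it fixed would remove that part of the effect; the total effect is the pooled difference.
The causal difference is the pooled difference: 0.248 − 0.230 = +0.018.

+0.02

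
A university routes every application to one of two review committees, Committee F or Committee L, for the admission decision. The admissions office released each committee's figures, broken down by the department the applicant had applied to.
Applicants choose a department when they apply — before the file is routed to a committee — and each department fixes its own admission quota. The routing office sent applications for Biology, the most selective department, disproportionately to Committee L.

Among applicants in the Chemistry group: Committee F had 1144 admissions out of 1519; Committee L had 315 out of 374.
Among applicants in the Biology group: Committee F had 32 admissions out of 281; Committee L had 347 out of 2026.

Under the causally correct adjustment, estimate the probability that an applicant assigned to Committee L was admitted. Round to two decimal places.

0.47

Committee L is higher inside every department stratum but Committee F is higher in aggregate. Whether to stratify depends on how department relates to the review committee.
Department is set before the review committee has any effect — it is not caused by the review committee — and it independently drives the outcome. That makes it a confounder, so the causal comparison is within department levels.
Standardising Committee L to the population department mix: 0.451·315/374 + 0.549·347/2026 = 0.474.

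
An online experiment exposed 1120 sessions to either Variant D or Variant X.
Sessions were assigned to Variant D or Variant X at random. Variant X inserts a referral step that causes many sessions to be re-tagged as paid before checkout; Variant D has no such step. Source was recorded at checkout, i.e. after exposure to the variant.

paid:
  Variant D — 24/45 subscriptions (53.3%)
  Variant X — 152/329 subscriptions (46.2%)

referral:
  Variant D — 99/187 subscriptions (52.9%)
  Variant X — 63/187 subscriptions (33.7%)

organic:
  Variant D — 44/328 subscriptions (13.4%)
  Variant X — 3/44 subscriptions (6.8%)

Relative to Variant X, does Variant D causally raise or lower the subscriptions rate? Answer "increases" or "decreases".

Because the variant influences traffic source, traffic source is a post-treatment mediator, not a confounder. Stratifying on it would bias the estimate; the causal effect is the crude pooled difference.
Pooled: Variant D 29.8% vs Variant X 38.9%; Variant X is higher overall.

decreases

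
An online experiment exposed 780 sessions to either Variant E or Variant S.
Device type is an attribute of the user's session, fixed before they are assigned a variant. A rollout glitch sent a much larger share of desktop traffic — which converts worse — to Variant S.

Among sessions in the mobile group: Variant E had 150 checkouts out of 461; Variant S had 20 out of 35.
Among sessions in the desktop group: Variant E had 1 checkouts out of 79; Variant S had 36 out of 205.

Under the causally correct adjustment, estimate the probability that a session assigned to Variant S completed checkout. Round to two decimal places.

0.43

Device type satisfies the back-door criterion: it is not a descendant of the variant, and it blocks the spurious path from variant to outcome. Adjusting for it (i.e., using the within-device type rates) gives the causal effect.
Standardising Variant S to the population device type mix: 0.636·20/35 + 0.364·36/205 = 0.427.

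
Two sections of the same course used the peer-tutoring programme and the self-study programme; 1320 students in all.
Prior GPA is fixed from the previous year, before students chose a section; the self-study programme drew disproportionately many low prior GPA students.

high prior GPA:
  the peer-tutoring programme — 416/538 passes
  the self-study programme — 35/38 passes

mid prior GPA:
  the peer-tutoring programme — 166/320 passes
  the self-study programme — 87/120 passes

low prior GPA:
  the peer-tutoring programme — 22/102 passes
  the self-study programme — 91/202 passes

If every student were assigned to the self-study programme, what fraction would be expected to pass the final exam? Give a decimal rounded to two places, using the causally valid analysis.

Within every prior GPA band level the self-study programme has the higher rate, yet pooled the peer-tutoring programme does — Simpson's reversal.
Prior GPA band satisfies the back-door criterion: it is not a descendant of the teaching method, and it blocks the spurious path from teaching method to outcome. Adjusting for it (i.e., using the within-prior GPA band rates) gives the causal effect.
Standardising the self-study programme to the population prior GPA band mix: 0.436·35/38 + 0.333·87/120 + 0.230·91/202 = 0.747.

0.75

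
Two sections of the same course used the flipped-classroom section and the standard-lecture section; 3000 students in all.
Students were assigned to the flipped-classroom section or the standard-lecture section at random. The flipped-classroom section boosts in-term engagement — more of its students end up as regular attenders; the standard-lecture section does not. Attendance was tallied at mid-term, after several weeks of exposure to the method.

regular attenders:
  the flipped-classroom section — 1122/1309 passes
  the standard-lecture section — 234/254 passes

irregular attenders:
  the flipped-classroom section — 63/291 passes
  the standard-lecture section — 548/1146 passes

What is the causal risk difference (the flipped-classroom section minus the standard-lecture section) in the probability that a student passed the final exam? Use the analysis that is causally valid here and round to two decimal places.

Mid-term attendance is recorded after the teaching method and is itself shifted by it — it sits on the causal path from teaching method to outcome. Conditioning on a mediator would strip out part of the effect we want; the pooled comparison gives the total causal effect.
The causal difference is the pooled difference: 0.741 − 0.559 = +0.182.

+0.18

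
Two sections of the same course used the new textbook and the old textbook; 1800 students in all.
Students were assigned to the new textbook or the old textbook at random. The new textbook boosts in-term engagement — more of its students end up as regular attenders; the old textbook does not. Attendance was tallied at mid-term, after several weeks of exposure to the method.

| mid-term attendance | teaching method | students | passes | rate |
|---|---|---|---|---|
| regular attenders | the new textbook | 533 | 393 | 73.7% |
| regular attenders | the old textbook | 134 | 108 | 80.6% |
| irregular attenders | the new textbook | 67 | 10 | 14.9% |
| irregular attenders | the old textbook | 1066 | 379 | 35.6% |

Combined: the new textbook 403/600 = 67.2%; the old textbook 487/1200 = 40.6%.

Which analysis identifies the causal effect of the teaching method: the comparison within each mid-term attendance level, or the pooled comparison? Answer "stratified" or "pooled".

The stratified and pooled comparisons disagree (the old textbook wins within each mid-term attendance; the new textbook wins overall), so the answer turns on the causal role of mid-term attendance.
Because the teaching method influences mid-term attendance, mid-term attendance is a post-treatment mediator, not a confounder. Stratifying on it would bias the estimate; the causal effect is the crude pooled difference.
Pooled: the new textbook 67.2% vs the old textbook 40.6%; the new textbook is higher overall.

pooled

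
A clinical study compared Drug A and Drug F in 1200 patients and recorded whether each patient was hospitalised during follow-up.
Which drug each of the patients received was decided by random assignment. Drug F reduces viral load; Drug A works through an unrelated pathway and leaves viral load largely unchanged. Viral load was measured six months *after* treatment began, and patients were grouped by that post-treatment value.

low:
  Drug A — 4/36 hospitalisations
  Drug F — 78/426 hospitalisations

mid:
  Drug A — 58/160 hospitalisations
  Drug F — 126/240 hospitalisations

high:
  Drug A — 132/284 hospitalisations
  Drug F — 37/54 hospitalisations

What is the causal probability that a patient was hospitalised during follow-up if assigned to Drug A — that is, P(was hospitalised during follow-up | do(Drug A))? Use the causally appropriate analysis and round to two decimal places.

The viral load-specific comparison favours Drug A throughout, but the pooled figures favour Drug F. The question is whether to condition on viral load.
Viral load is recorded after the drug and is itself shifted by it — it sits on the causal path from drug to outcome. Conditioning on a mediator would strip out part of the effect we want; the pooled comparison gives the total causal effect.
So P(outcome | do(Drug A)) is just the pooled rate for Drug A: 194/480 = 0.404.

0.40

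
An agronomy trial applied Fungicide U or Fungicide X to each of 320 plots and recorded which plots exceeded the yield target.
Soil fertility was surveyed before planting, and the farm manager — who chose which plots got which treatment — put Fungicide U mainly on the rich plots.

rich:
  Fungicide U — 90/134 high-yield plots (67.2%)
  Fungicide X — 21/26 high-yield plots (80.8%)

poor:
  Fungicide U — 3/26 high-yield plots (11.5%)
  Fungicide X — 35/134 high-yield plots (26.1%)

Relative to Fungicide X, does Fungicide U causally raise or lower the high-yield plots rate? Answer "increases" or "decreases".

The imbalance in soil fertility arose from how plots were allocated, not from anything the fungicide did; and soil fertility independently affects the outcome. The pooled gap is confounded — condition on soil fertility.
Within each level — rich: 67.2% vs 80.8%; poor: 11.5% vs 26.1% — Fungicide X is higher every time.

decreases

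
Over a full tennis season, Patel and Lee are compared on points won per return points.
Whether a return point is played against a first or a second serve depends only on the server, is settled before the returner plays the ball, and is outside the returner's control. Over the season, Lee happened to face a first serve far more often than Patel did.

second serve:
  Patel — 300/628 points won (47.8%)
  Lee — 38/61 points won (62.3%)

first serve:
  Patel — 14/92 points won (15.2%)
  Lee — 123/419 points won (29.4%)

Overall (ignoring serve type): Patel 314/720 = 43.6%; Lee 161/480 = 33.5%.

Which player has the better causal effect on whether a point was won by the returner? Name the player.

The imbalance in serve type arose from how return points were allocated, not from anything the player did; and serve type independently affects the outcome. The pooled gap is confounded — condition on serve type.
Within each level — second serve: 47.8% vs 62.3%; first serve: 15.2% vs 29.4% — Lee is higher every time.

Lee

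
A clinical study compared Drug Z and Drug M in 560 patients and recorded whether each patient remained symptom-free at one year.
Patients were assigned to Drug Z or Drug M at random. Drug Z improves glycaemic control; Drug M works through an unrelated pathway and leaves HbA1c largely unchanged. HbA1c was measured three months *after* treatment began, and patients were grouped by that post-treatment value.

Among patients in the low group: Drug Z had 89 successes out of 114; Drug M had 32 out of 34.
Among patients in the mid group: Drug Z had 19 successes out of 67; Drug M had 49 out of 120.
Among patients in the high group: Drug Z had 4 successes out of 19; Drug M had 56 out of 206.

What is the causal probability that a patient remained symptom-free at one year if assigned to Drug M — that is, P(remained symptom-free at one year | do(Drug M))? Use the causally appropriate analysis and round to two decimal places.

0.38

HbA1c is recorded after the drug and is itself shifted by it — it sits on the causal path from drug to outcome. Conditioning on a mediator would strip out part of the effect we want; the pooled comparison gives the total causal effect.
So P(outcome | do(Drug M)) is just the pooled rate for Drug M: 137/360 = 0.381.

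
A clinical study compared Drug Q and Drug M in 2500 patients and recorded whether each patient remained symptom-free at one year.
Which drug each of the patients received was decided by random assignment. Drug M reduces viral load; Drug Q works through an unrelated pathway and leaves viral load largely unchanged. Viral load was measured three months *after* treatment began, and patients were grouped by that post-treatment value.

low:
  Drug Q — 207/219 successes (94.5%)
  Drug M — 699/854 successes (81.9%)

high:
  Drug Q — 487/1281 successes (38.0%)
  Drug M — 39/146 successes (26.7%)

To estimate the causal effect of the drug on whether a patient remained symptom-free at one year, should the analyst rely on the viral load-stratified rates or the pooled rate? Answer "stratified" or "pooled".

pooled

Within every viral load level Drug Q has the higher rate, yet pooled Drug M does — Simpson's reversal.
Viral load is downstream of the drug. One should not condition on a consequence of treatment, so the overall rates are the right comparison.
Pooled: Drug Q 46.3% vs Drug M 73.8%; Drug M is higher overall.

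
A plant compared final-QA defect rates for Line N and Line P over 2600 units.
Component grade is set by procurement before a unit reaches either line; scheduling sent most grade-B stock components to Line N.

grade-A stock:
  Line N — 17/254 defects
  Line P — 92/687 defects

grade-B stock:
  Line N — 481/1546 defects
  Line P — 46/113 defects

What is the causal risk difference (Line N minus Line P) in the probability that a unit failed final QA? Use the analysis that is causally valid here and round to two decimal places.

Line N is lower inside every component grade stratum but Line P is lower in aggregate. Whether to stratify depends on how component grade relates to the line.
Here component grade is a common cause — it drives both which line a case falls under and the outcome. The crude comparison mixes populations; the stratum-specific rates are the causally relevant ones.
Adjusting over the population distribution of component grade: 0.362·(0.067−0.134) + 0.638·(0.311−0.407) = -0.085.

-0.09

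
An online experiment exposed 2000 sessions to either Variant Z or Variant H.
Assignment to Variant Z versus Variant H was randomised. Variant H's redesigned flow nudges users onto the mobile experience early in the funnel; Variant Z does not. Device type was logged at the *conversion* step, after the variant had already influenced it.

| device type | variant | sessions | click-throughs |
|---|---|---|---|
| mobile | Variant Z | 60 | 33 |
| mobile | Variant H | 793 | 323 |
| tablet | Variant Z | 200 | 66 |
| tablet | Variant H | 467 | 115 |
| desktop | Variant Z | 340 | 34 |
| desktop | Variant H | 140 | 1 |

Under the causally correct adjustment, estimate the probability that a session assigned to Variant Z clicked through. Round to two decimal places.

0.22

Device type is recorded after the variant and is itself shifted by it — it sits on the causal path from variant to outcome. Conditioning on a mediator would strip out part of the effect we want; the pooled comparison gives the total causal effect.
So P(outcome | do(Variant Z)) is just the pooled rate for Variant Z: 133/600 = 0.222.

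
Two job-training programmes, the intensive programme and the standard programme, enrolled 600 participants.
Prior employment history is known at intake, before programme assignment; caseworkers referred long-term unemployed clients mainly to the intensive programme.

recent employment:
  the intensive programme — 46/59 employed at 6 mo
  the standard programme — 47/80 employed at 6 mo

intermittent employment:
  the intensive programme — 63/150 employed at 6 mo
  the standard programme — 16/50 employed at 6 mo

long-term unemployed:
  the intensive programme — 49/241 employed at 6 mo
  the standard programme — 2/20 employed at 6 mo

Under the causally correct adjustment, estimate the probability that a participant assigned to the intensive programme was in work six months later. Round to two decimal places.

0.41

Here prior employment history is a common cause — it drives both which programme a case falls under and the outcome. The crude comparison mixes populations; the stratum-specific rates are the causally relevant ones.
Standardising the intensive programme to the population prior employment history mix: 0.232·46/59 + 0.333·63/150 + 0.435·49/241 = 0.409.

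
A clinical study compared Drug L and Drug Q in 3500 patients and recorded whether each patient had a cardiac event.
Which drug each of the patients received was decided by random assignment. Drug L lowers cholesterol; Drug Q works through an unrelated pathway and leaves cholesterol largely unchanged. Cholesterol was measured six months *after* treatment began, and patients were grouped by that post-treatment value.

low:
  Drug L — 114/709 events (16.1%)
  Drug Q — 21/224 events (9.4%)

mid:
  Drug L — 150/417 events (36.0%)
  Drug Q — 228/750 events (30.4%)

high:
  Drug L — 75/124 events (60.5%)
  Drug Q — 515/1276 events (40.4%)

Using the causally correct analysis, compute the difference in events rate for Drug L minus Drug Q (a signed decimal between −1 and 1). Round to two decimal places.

Within every cholesterol level Drug Q has the lower rate, yet pooled Drug L does — Simpson's reversal.
Because the drug influences cholesterol, cholesterol is a post-treatment mediator, not a confounder. Stratifying on it would bias the estimate; the causal effect is the crude pooled difference.
The causal difference is the pooled difference: 0.271 − 0.340 = -0.068.

-0.07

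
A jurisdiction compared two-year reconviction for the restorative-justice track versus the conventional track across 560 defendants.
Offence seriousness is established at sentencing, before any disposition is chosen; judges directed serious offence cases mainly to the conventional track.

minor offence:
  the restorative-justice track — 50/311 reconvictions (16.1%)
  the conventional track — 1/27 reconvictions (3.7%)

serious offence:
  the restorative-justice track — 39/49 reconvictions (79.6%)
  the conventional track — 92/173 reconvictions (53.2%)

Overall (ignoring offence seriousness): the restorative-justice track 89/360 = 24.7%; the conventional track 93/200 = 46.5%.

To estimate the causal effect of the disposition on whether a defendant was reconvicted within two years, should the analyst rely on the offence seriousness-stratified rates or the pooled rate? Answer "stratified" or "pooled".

stratified

Offence seriousness is set before the disposition has any effect — it is not caused by the disposition — and it independently drives the outcome. That makes it a confounder, so the causal comparison is within offence seriousness levels.
Within each level — minor offence: 16.1% vs 3.7%; serious offence: 79.6% vs 53.2% — the conventional track is lower every time.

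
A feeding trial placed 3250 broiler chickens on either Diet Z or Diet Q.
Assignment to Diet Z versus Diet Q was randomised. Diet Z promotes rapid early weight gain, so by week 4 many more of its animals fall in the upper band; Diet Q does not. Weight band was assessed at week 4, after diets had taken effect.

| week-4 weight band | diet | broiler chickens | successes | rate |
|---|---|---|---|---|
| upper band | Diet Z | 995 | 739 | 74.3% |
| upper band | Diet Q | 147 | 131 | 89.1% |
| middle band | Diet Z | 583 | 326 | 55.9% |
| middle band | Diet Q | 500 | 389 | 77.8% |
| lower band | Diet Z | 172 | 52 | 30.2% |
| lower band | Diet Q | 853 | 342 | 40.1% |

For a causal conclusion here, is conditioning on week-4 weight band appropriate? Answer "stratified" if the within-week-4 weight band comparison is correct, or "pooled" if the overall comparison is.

pooled

The stratified and pooled comparisons disagree (Diet Q wins within each week-4 weight band; Diet Z wins overall), so the answer turns on the causal role of week-4 weight band.
Because the diet influences week-4 weight band, week-4 weight band is a post-treatment mediator, not a confounder. Stratifying on it would bias the estimate; the causal effect is the crude pooled difference.
Pooled: Diet Z 63.8% vs Diet Q 57.5%; Diet Z is higher overall.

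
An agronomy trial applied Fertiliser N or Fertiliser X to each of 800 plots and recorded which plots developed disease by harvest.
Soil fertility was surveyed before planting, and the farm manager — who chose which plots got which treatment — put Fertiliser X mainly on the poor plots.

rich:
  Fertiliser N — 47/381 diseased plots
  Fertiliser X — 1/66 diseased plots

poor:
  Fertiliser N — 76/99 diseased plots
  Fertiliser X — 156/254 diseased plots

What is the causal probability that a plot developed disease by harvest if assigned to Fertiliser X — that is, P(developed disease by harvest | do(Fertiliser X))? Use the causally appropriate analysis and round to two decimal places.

Here soil fertility is a common cause — it drives both which fertiliser a case falls under and the outcome. The crude comparison mixes populations; the stratum-specific rates are the causally relevant ones.
Standardising Fertiliser X to the population soil fertility mix: 0.559·1/66 + 0.441·156/254 = 0.279.

0.28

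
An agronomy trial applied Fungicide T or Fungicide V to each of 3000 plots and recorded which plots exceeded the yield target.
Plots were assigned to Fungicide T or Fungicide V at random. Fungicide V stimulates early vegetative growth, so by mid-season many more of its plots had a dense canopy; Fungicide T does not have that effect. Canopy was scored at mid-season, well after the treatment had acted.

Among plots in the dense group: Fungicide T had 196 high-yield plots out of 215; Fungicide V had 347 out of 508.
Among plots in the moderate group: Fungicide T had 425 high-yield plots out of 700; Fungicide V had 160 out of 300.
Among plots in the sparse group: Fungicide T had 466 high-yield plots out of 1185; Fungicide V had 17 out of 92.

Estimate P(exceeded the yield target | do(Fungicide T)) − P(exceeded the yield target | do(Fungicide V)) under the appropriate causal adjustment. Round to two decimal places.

Within every mid-season canopy level Fungicide T has the higher rate, yet pooled Fungicide V does — Simpson's reversal.
Stratifying would compare fungicides among plots the fungicides themselves sorted into mid-season canopy groups — a form of selection on an intermediate. The unconditioned pooled rates give the total causal effect.
The causal difference is the pooled difference: 0.518 − 0.582 = -0.065.

-0.06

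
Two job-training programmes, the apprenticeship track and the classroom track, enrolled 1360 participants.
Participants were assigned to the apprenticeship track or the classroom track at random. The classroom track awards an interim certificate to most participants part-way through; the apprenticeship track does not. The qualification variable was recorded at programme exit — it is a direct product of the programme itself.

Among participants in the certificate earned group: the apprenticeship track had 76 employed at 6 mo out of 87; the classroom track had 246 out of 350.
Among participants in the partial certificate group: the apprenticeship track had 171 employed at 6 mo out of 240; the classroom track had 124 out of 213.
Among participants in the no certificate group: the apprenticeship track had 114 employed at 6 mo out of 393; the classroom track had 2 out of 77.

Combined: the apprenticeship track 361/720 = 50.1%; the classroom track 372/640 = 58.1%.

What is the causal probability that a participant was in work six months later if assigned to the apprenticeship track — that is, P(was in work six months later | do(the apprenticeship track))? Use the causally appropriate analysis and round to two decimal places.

0.50

Qualification attained during the programme lies on the pathway programme → qualification attained during the programme → outcome, so adjusting for it blocks the indirect effect. For the total causal effect of programme, use the unadjusted pooled rates.
So P(outcome | do(the apprenticeship track)) is just the pooled rate for the apprenticeship track: 361/720 = 0.501.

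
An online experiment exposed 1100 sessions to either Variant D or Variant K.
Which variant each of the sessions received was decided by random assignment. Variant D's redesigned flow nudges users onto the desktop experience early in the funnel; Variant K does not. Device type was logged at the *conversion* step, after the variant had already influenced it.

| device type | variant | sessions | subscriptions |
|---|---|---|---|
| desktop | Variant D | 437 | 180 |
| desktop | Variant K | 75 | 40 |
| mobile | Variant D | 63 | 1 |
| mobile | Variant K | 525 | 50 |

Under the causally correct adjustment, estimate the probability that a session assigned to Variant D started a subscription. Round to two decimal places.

Within every device type level Variant K has the higher rate, yet pooled Variant D does — Simpson's reversal.
Device type lies on the pathway variant → device type → outcome, so adjusting for it blocks the indirect effect. For the total causal effect of variant, use the unadjusted pooled rates.
So P(outcome | do(Variant D)) is just the pooled rate for Variant D: 181/500 = 0.362.

0.36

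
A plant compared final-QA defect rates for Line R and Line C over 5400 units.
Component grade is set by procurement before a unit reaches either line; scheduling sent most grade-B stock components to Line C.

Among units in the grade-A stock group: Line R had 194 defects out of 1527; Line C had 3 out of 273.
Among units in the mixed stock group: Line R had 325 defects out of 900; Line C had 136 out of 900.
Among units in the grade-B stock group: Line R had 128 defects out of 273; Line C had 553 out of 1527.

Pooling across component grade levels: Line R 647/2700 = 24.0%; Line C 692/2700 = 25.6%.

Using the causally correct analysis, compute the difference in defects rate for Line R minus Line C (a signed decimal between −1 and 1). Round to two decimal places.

Component grade is set before the line has any effect — it is not caused by the line — and it independently drives the outcome. That makes it a confounder, so the causal comparison is within component grade levels.
Adjusting over the population distribution of component grade: 0.333·(0.127−0.011) + 0.333·(0.361−0.151) + 0.333·(0.469−0.362) = +0.144.

+0.14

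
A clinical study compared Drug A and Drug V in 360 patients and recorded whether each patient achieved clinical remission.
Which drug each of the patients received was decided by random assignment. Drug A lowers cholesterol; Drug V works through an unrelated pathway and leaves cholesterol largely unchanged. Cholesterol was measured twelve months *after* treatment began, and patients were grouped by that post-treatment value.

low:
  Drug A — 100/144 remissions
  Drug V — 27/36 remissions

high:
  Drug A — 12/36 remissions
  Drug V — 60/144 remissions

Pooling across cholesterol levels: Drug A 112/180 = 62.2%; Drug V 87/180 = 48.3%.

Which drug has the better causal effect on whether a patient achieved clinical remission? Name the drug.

Stratifying would compare drugs among patients the drugs themselves sorted into cholesterol groups — a form of selection on an intermediate. The unconditioned pooled rates give the total causal effect.
Pooled: Drug A 62.2% vs Drug V 48.3%; Drug A is higher overall.

Drug A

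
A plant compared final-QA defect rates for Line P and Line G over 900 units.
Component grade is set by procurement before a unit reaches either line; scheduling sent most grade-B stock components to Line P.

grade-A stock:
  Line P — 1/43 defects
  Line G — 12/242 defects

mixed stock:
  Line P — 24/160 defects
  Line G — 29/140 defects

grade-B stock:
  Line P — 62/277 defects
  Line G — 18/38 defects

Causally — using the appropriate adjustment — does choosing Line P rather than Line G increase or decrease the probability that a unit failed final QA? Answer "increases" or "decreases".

decreases

Here component grade is a common cause — it drives both which line a case falls under and the outcome. The crude comparison mixes populations; the stratum-specific rates are the causally relevant ones.
Within each level — grade-A stock: 2.3% vs 5.0%; mixed stock: 15.0% vs 20.7%; grade-B stock: 22.4% vs 47.4% — Line P is lower every time.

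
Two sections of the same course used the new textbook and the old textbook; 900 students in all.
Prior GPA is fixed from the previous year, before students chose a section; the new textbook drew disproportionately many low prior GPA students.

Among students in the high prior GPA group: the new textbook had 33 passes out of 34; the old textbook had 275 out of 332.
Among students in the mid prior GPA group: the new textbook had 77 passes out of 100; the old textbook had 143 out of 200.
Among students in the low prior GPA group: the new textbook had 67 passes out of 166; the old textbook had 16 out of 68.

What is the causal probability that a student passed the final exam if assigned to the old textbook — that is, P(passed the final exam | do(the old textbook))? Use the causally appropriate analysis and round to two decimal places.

Within every prior GPA band level the new textbook has the higher rate, yet pooled the old textbook does — Simpson's reversal.
Prior GPA band differs across teaching methods for reasons unrelated to any effect of the teaching method itself, and it separately predicts the outcome — a classic confounder. We must compare within prior GPA band levels.
Standardising the old textbook to the population prior GPA band mix: 0.407·275/332 + 0.333·143/200 + 0.260·16/68 = 0.636.

0.64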